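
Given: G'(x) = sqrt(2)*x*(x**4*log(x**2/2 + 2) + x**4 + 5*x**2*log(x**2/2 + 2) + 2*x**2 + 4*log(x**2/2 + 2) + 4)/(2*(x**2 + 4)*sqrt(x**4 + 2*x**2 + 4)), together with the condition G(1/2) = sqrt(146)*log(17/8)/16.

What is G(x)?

Recognize the product-rule pattern: G'(x) = u'v + uv' with u = sqrt(x**4/2 + x**2 + 2)/2, v = log(x**2/2 + 2), so integration by parts undoes it.
A general antiderivative is sqrt(x**4/2 + x**2 + 2)*log(x**2/2 + 2)/2 + C.
The condition gives C = sqrt(146)*log(17/8)/16 - (sqrt(146)*log(17/8)/16) = 0.
So G(x) = sqrt(2)*sqrt(x**4 + 2*x**2 + 4)*log(x**2/2 + 2)/4.
Check: d/dx[sqrt(2)*sqrt(x**4 + 2*x**2 + 4)*log(x**2/2 + 2)/4] = (sqrt(2)*x**5*log(x**2/2 + 2) + sqrt(2)*x**5 + 5*sqrt(2)*x**3*log(x**2/2 + 2) + 2*sqrt(2)*x**3 + 4*sqrt(2)*x*log(x**2/2 + 2) + 4*sqrt(2)*x)/(2*x**2*sqrt(x**4 + 2*x**2 + 4) + 8*sqrt(x**4 + 2*x**2 + 4)), which equals G'(x).

G(x) = sqrt(2)*sqrt(x**4 + 2*x**2 + 4)*log(x**2/2 + 2)/4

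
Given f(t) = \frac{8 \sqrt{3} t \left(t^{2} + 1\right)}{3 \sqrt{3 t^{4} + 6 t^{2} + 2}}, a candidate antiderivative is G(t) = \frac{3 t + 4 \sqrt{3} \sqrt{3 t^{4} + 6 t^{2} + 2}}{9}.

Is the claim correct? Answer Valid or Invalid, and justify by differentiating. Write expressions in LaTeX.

d/dt[G] = \frac{8 \sqrt{3} t^{3} + 8 \sqrt{3} t + \sqrt{3 t^{4} + 6 t^{2} + 2}}{3 \sqrt{3 t^{4} + 6 t^{2} + 2}}
d/dt[G] - f(t) = \frac{1}{3} != 0.

Invalid: d/dt[G] - f = \frac{1}{3}, which is not 0.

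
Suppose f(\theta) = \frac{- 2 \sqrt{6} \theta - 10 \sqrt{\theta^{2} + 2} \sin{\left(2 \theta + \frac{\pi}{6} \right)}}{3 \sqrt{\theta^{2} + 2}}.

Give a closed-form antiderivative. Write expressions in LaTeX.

Any candidate F(\theta) must reproduce f(\theta) exactly when differentiated.
Check: d/d\theta[- \frac{4 \sqrt{\frac{3 \theta^{2}}{2} + 3}}{3} + \frac{5 \cos{\left(2 \theta + \frac{\pi}{6} \right)}}{3}] = \frac{- 2 \sqrt{6} \theta - 10 \sqrt{\theta^{2} + 2} \sin{\left(2 \theta + \frac{\pi}{6} \right)}}{3 \sqrt{\theta^{2} + 2}} = f(\theta).

An antiderivative is F(\theta) = - \frac{4 \sqrt{\frac{3 \theta^{2}}{2} + 3}}{3} + \frac{5 \cos{\left(2 \theta + \frac{\pi}{6} \right)}}{3}.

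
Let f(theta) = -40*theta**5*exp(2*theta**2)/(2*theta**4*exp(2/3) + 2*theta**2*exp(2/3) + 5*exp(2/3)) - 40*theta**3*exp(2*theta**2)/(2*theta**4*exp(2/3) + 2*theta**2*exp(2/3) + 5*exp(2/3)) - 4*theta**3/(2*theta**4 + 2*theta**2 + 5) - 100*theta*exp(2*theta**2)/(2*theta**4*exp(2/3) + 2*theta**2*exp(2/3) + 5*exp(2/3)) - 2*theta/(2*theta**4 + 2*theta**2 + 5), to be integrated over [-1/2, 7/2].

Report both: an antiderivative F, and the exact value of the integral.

Integrate term by term and add the pieces.
F(theta) = -5*exp(-2/3)*exp(2*theta**2) - log(2*theta**4 + 2*theta**2 + 5)/2 is an antiderivative of f.
Check: d/dtheta[-5*exp(-2/3)*exp(2*theta**2) - log(2*theta**4 + 2*theta**2 + 5)/2] = (-40*theta**5*exp(2*theta**2) - 40*theta**3*exp(2*theta**2) - 4*theta**3*exp(2/3) - 100*theta*exp(2*theta**2) - 2*theta*exp(2/3))/(2*theta**4*exp(2/3) + 2*theta**2*exp(2/3) + 5*exp(2/3)), which equals f(theta).
F(7/2) = -5*exp(143/6) - log(2637/8)/2; F(-1/2) = -5*exp(-1/6) - log(45/8)/2.
Integral = F(7/2) - F(-1/2) = -5*exp(143/6) - log(2637/8)/2 + log(45/8)/2 + 5*exp(-1/6).

Antiderivative: F(theta) = -5*exp(-2/3)*exp(2*theta**2) - log(2*theta**4 + 2*theta**2 + 5)/2; value = -5*exp(143/6) - log(2637/8)/2 + log(45/8)/2 + 5*exp(-1/6)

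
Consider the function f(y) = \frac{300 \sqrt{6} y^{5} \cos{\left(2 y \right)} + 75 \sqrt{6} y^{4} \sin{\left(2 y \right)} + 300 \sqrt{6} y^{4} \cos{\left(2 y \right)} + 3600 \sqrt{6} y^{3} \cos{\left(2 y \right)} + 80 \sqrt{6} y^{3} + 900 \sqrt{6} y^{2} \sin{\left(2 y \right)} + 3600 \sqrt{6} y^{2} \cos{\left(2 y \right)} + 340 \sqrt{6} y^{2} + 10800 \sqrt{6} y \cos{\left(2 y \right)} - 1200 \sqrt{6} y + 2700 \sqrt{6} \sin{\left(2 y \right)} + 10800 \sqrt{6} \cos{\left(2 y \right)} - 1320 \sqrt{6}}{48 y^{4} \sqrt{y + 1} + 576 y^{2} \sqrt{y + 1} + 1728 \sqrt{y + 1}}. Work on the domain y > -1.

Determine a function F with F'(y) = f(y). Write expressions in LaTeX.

An antiderivative is F(y) = \frac{75 \sqrt{6} y^{2} \sqrt{y + 1} \sin{\left(2 y \right)} - 80 \sqrt{6} y \sqrt{y + 1} + 450 \sqrt{6} \sqrt{y + 1} \sin{\left(2 y \right)} - 60 \sqrt{6} \sqrt{y + 1}}{24 y^{2} + 144}.

Recognize the product-rule pattern: f = u'v + uv' with u = - \frac{5 \sqrt{\frac{3 y}{2} + \frac{3}{2}}}{2}, v = \frac{\frac{4 y}{3} + 1}{\frac{y^{2}}{2} + 3} - \frac{5 \sin{\left(2 y \right)}}{2}, so integration by parts undoes it.
Check: d/dy[\frac{75 \sqrt{6} y^{2} \sqrt{y + 1} \sin{\left(2 y \right)} - 80 \sqrt{6} y \sqrt{y + 1} + 450 \sqrt{6} \sqrt{y + 1} \sin{\left(2 y \right)} - 60 \sqrt{6} \sqrt{y + 1}}{24 y^{2} + 144}] = \frac{300 \sqrt{6} y^{5} \cos{\left(2 y \right)} + 75 \sqrt{6} y^{4} \sin{\left(2 y \right)} + 300 \sqrt{6} y^{4} \cos{\left(2 y \right)} + 3600 \sqrt{6} y^{3} \cos{\left(2 y \right)} + 80 \sqrt{6} y^{3} + 900 \sqrt{6} y^{2} \sin{\left(2 y \right)} + 3600 \sqrt{6} y^{2} \cos{\left(2 y \right)} + 340 \sqrt{6} y^{2} + 10800 \sqrt{6} y \cos{\left(2 y \right)} - 1200 \sqrt{6} y + 2700 \sqrt{6} \sin{\left(2 y \right)} + 10800 \sqrt{6} \cos{\left(2 y \right)} - 1320 \sqrt{6}}{48 y^{4} \sqrt{y + 1} + 576 y^{2} \sqrt{y + 1} + 1728 \sqrt{y + 1}} = f(y).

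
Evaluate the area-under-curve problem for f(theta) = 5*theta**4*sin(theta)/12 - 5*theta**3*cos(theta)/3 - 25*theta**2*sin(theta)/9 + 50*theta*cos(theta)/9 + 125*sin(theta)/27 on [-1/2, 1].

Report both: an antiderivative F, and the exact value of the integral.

Antiderivative: F(theta) = -5*theta**4*cos(theta)/12 + 25*theta**2*cos(theta)/9 - 125*cos(theta)/27; value = -245*cos(1)/108 + 6845*cos(1/2)/1728

Recognize the product-rule pattern: f = u'v + uv' with u = -5*(5/3 - theta**2/2)**2/3, v = cos(theta), so integration by parts undoes it.
F(theta) = -5*theta**4*cos(theta)/12 + 25*theta**2*cos(theta)/9 - 125*cos(theta)/27 is an antiderivative of f.
Check: d/dtheta[-5*theta**4*cos(theta)/12 + 25*theta**2*cos(theta)/9 - 125*cos(theta)/27] = 5*theta**4*sin(theta)/12 - 5*theta**3*cos(theta)/3 - 25*theta**2*sin(theta)/9 + 50*theta*cos(theta)/9 + 125*sin(theta)/27 = f(theta).
F(1) = -245*cos(1)/108; F(-1/2) = -6845*cos(1/2)/1728.
Integral = F(1) - F(-1/2) = -245*cos(1)/108 + 6845*cos(1/2)/1728.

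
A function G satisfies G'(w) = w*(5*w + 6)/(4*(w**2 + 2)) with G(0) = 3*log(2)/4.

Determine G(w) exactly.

Check a candidate G(w) by differentiating: d/dw[G] must match the given G'(w).
A general antiderivative is 5*w/4 + 3*log(w**2 + 2)/4 - 5*sqrt(2)*atan(sqrt(2)*w/2)/4 + C.
The condition gives C = 3*log(2)/4 - (3*log(2)/4) = 0.
So G(w) = 5*w/4 + 3*log(w**2 + 2)/4 - 5*sqrt(2)*atan(sqrt(2)*w/2)/4.
Check: d/dw[5*w/4 + 3*log(w**2 + 2)/4 - 5*sqrt(2)*atan(sqrt(2)*w/2)/4] = (5*w**2 + 6*w)/(4*w**2 + 8), which equals G'(w).

G(w) = 5*w/4 + 3*log(w**2 + 2)/4 - 5*sqrt(2)*atan(sqrt(2)*w/2)/4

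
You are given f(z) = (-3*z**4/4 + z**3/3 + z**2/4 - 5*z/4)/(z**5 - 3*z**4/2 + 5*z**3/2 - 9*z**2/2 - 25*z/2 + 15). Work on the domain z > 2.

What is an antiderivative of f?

Factor the denominator (6*(z - 2)*(z - 1)*(2*z + 3)*(z**2 + 5)) and decompose: f = -5*(289*z + 161)/(3132*(z**2 + 5)) - 159/(2030*(2*z + 3)) + 17/(180*(z - 1)) - 65/(189*(z - 2)); each piece integrates to a log, atan, or power term.
Check: d/dz[-65*log(z - 2)/189 + 17*log(z - 1)/180 - 159*log(z + 3/2)/4060 - 1445*log(z**2 + 5)/6264 - 161*sqrt(5)*atan(sqrt(5)*z/5)/3132] = (-9*z**4 + 4*z**3 + 3*z**2 - 15*z)/(12*z**5 - 18*z**4 + 30*z**3 - 54*z**2 - 150*z + 180), which equals f(z).

An antiderivative is F(z) = -65*log(z - 2)/189 + 17*log(z - 1)/180 - 159*log(z + 3/2)/4060 - 1445*log(z**2 + 5)/6264 - 161*sqrt(5)*atan(sqrt(5)*z/5)/3132.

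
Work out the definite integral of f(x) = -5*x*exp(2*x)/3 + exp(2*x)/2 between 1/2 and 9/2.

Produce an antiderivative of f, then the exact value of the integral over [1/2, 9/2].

Antiderivative: F(x) = -5*x*exp(2*x)/6 + 2*exp(2*x)/3; value = -37*exp(9)/12 - exp(1)/4

f has the shape u'v + uv' for u = 2/3 - 5*x/6 and v = exp(2*x) — it is the derivative of the product u*v.
F(x) = -5*x*exp(2*x)/6 + 2*exp(2*x)/3 is an antiderivative of f.
Check: d/dx[-5*x*exp(2*x)/6 + 2*exp(2*x)/3] = -5*x*exp(2*x)/3 + exp(2*x)/2 = f(x).
F(9/2) = -37*exp(9)/12; F(1/2) = exp(1)/4.
Integral = F(9/2) - F(1/2) = -37*exp(9)/12 - exp(1)/4.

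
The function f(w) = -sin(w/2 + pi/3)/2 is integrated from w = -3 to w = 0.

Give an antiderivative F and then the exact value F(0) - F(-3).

Check any antiderivative F(w) by computing F'(w) and comparing it with f(w).
F(w) = cos(w/2 + pi/3) is an antiderivative of f.
Check: d/dw[cos(w/2 + pi/3)] = -sin(w/2 + pi/3)/2 = f(w).
F(0) = 1/2; F(-3) = sin(pi/6 + 3/2).
Integral = F(0) - F(-3) = 1/2 - sin(pi/6 + 3/2).

Antiderivative: F(w) = cos(w/2 + pi/3); value = 1/2 - sin(pi/6 + 3/2)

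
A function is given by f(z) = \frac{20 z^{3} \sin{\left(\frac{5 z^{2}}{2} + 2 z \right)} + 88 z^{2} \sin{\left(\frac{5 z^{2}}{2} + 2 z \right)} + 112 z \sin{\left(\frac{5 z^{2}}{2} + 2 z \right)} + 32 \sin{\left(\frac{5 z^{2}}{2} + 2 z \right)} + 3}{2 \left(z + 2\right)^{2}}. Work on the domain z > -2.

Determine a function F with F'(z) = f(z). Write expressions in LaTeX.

A first test for any F(z): its z-derivative must equal f(z) identically.
Check: d/dz[\frac{- 4 \left(z + 2\right) \cos{\left(\frac{5 z^{2}}{2} + 2 z \right)} - 3}{2 \left(z + 2\right)}] = \frac{20 z^{3} \sin{\left(\frac{5 z^{2}}{2} + 2 z \right)} + 88 z^{2} \sin{\left(\frac{5 z^{2}}{2} + 2 z \right)} + 112 z \sin{\left(\frac{5 z^{2}}{2} + 2 z \right)} + 32 \sin{\left(\frac{5 z^{2}}{2} + 2 z \right)} + 3}{2 z^{2} + 8 z + 8}, which equals f(z).

An antiderivative is F(z) = \frac{- 4 \left(z + 2\right) \cos{\left(\frac{5 z^{2}}{2} + 2 z \right)} - 3}{2 \left(z + 2\right)}.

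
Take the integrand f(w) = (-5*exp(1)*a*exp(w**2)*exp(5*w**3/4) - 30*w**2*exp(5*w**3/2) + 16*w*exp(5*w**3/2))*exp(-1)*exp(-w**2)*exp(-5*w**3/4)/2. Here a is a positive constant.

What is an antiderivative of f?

Whatever form F(w) takes, F'(w) = f(w) is non-negotiable.
Check: d/dw[(-5*exp(1)*a*w*exp(w**2)*exp(-5*w**3/4) - 8)*exp(-1)*exp(-w**2)*exp(5*w**3/4)/2] = (-5*exp(1)*a*exp(w**2)*exp(5*w**3/4) - 30*w**2*exp(5*w**3/2) + 16*w*exp(5*w**3/2))*exp(-1)*exp(-w**2)*exp(-5*w**3/4)/2 = f(w).

An antiderivative is F(w) = (-5*exp(1)*a*w*exp(w**2)*exp(-5*w**3/4) - 8)*exp(-1)*exp(-w**2)*exp(5*w**3/4)/2.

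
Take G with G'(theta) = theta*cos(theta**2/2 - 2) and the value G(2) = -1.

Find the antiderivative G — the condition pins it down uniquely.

The substitution u = theta**2/2 - 2 works: G'(theta) is exactly (dG/du)*(du/dtheta) for that inner function.
A general antiderivative is sin(theta**2/2 - 2) + C.
The condition gives C = -1 - (0) = -1.
So G(theta) = sin(theta**2/2 - 2) - 1.
Check: d/dtheta[sin(theta**2/2 - 2) - 1] = theta*cos(theta**2/2 - 2) = G'(theta).

G(theta) = sin(theta**2/2 - 2) - 1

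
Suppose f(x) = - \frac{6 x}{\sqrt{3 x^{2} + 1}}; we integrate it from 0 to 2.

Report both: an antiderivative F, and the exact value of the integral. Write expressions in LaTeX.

f matches the chain-rule pattern g'(h)*h' with inner function h(x) = 3 x^{2} + 1; substituting u = h(x) collapses the integral.
F(x) = - 2 \sqrt{3 x^{2} + 1} is an antiderivative of f.
Check: d/dx[- 2 \sqrt{3 x^{2} + 1}] = - \frac{6 x}{\sqrt{3 x^{2} + 1}} = f(x).
F(2) = - 2 \sqrt{13}; F(0) = -2.
Integral = F(2) - F(0) = 2 - 2 \sqrt{13}.

Antiderivative: F(x) = - 2 \sqrt{3 x^{2} + 1}; value = 2 - 2 \sqrt{13}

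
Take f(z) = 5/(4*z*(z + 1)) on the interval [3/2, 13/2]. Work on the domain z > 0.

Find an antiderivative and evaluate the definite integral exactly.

The denominator factors as 4*z*(z + 1); partial fractions split f into directly integrable pieces: -5/(4*(z + 1)) + 5/(4*z).
F(z) = 5*log(z)/4 - 5*log(z + 1)/4 is an antiderivative of f.
Check: d/dz[5*log(z)/4 - 5*log(z + 1)/4] = 5/(4*z**2 + 4*z), which equals f(z).
F(13/2) = -5*log(15/2)/4 + 5*log(13/2)/4; F(3/2) = -5*log(5/2)/4 + 5*log(3/2)/4.
Integral = F(13/2) - F(3/2) = -5*log(15/2)/4 - 5*log(3/2)/4 + 5*log(5/2)/4 + 5*log(13/2)/4.

Antiderivative: F(z) = 5*log(z)/4 - 5*log(z + 1)/4; value = -5*log(15/2)/4 - 5*log(3/2)/4 + 5*log(5/2)/4 + 5*log(13/2)/4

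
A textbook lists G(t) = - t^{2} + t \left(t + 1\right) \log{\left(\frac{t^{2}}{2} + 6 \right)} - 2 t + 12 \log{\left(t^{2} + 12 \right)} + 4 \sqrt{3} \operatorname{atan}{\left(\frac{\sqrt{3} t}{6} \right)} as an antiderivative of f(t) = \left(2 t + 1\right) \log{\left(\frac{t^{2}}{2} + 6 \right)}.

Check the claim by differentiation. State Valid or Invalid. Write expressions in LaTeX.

d/dt[G] = 2 t \log{\left(\frac{t^{2}}{2} + 6 \right)} + \log{\left(\frac{t^{2}}{2} + 6 \right)}
This equals f(t) exactly, so the claim holds.

Valid - the claim checks out under differentiation.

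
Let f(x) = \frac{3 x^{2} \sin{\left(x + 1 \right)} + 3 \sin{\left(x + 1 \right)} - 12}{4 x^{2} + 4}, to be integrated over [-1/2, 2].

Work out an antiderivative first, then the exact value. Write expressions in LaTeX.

Antiderivative: F(x) = - \frac{3 \left(\cos{\left(x + 1 \right)} + 4 \operatorname{atan}{\left(x \right)}\right)}{4}; value = - 3 \operatorname{atan}{\left(2 \right)} - 3 \operatorname{atan}{\left(\frac{1}{2} \right)} + \frac{3 \cos{\left(\frac{1}{2} \right)}}{4} - \frac{3 \cos{\left(3 \right)}}{4}

An antiderivative F(x) passes only if d/dx[F] lands on f(x) exactly.
F(x) = - \frac{3 \left(\cos{\left(x + 1 \right)} + 4 \operatorname{atan}{\left(x \right)}\right)}{4} is an antiderivative of f.
Check: d/dx[- \frac{3 \left(\cos{\left(x + 1 \right)} + 4 \operatorname{atan}{\left(x \right)}\right)}{4}] = \frac{3 x^{2} \sin{\left(x + 1 \right)} + 3 \sin{\left(x + 1 \right)} - 12}{4 x^{2} + 4} = f(x).
F(2) = - 3 \operatorname{atan}{\left(2 \right)} - \frac{3 \cos{\left(3 \right)}}{4}; F(-1/2) = - \frac{3 \cos{\left(\frac{1}{2} \right)}}{4} + 3 \operatorname{atan}{\left(\frac{1}{2} \right)}.
Integral = F(2) - F(-1/2) = - 3 \operatorname{atan}{\left(2 \right)} - 3 \operatorname{atan}{\left(\frac{1}{2} \right)} + \frac{3 \cos{\left(\frac{1}{2} \right)}}{4} - \frac{3 \cos{\left(3 \right)}}{4}.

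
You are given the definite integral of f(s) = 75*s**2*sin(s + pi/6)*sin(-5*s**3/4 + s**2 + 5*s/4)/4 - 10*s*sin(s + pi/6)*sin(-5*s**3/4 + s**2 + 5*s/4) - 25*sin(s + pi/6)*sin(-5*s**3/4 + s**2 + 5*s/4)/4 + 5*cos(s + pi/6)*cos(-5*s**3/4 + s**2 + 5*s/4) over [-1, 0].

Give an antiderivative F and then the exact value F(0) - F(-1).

Antiderivative: F(s) = 5*sin(s + pi/6)*cos(-5*s**3/4 + s**2 + 5*s/4); value = -5*cos(1)*cos(1 + pi/3) + 5/2

Recognize the product-rule pattern: f = u'v + uv' with u = 5*cos(-5*s**3/4 + s**2 + 5*s/4), v = sin(s + pi/6), so integration by parts undoes it.
F(s) = 5*sin(s + pi/6)*cos(-5*s**3/4 + s**2 + 5*s/4) is an antiderivative of f.
Check: d/ds[5*sin(s + pi/6)*cos(-5*s**3/4 + s**2 + 5*s/4)] = 75*s**2*sin(s + pi/6)*sin(-5*s**3/4 + s**2 + 5*s/4)/4 - 10*s*sin(s + pi/6)*sin(-5*s**3/4 + s**2 + 5*s/4) - 25*sin(s + pi/6)*sin(-5*s**3/4 + s**2 + 5*s/4)/4 + 5*cos(s + pi/6)*cos(-5*s**3/4 + s**2 + 5*s/4) = f(s).
F(0) = 5/2; F(-1) = 5*cos(1)*cos(1 + pi/3).
Integral = F(0) - F(-1) = -5*cos(1)*cos(1 + pi/3) + 5/2.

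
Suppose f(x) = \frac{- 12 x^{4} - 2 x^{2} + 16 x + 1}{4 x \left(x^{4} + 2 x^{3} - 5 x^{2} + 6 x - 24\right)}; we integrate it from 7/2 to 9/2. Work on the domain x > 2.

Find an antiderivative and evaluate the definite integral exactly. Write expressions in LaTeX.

Antiderivative: F(x) = - \frac{\log{\left(x \right)}}{96} - \frac{167 \log{\left(x - 2 \right)}}{336} - \frac{3167 \log{\left(x + 4 \right)}}{1824} - \frac{1207 \log{\left(x^{2} + 3 \right)}}{3192} + \frac{13 \sqrt{3} \operatorname{atan}{\left(\frac{\sqrt{3} x}{3} \right)}}{798}; value = - \frac{3167 \log{\left(\frac{17}{2} \right)}}{1824} - \frac{1207 \log{\left(\frac{93}{4} \right)}}{3192} - \frac{167 \log{\left(\frac{5}{2} \right)}}{336} - \frac{13 \sqrt{3} \operatorname{atan}{\left(\frac{7 \sqrt{3}}{6} \right)}}{798} - \frac{\log{\left(\frac{9}{2} \right)}}{96} + \frac{\log{\left(\frac{7}{2} \right)}}{96} + \frac{13 \sqrt{3} \operatorname{atan}{\left(\frac{3 \sqrt{3}}{2} \right)}}{798} + \frac{167 \log{\left(\frac{3}{2} \right)}}{336} + \frac{1207 \log{\left(\frac{61}{4} \right)}}{3192} + \frac{3167 \log{\left(\frac{15}{2} \right)}}{1824}

The denominator factors as 4 x \left(x - 2\right) \left(x + 4\right) \left(x^{2} + 3\right); partial fractions split f into directly integrable pieces: - \frac{1207 x - 78}{1596 \left(x^{2} + 3\right)} - \frac{3167}{1824 \left(x + 4\right)} - \frac{167}{336 \left(x - 2\right)} - \frac{1}{96 x}.
F(x) = - \frac{\log{\left(x \right)}}{96} - \frac{167 \log{\left(x - 2 \right)}}{336} - \frac{3167 \log{\left(x + 4 \right)}}{1824} - \frac{1207 \log{\left(x^{2} + 3 \right)}}{3192} + \frac{13 \sqrt{3} \operatorname{atan}{\left(\frac{\sqrt{3} x}{3} \right)}}{798} is an antiderivative of f.
Check: d/dx[- \frac{\log{\left(x \right)}}{96} - \frac{167 \log{\left(x - 2 \right)}}{336} - \frac{3167 \log{\left(x + 4 \right)}}{1824} - \frac{1207 \log{\left(x^{2} + 3 \right)}}{3192} + \frac{13 \sqrt{3} \operatorname{atan}{\left(\frac{\sqrt{3} x}{3} \right)}}{798}] = \frac{- 12 x^{4} - 2 x^{2} + 16 x + 1}{4 x^{5} + 8 x^{4} - 20 x^{3} + 24 x^{2} - 96 x}, which equals f(x).
F(9/2) = - \frac{3167 \log{\left(\frac{17}{2} \right)}}{1824} - \frac{1207 \log{\left(\frac{93}{4} \right)}}{3192} - \frac{167 \log{\left(\frac{5}{2} \right)}}{336} - \frac{\log{\left(\frac{9}{2} \right)}}{96} + \frac{13 \sqrt{3} \operatorname{atan}{\left(\frac{3 \sqrt{3}}{2} \right)}}{798}; F(7/2) = - \frac{3167 \log{\left(\frac{15}{2} \right)}}{1824} - \frac{1207 \log{\left(\frac{61}{4} \right)}}{3192} - \frac{167 \log{\left(\frac{3}{2} \right)}}{336} - \frac{\log{\left(\frac{7}{2} \right)}}{96} + \frac{13 \sqrt{3} \operatorname{atan}{\left(\frac{7 \sqrt{3}}{6} \right)}}{798}.
Integral = F(9/2) - F(7/2) = - \frac{3167 \log{\left(\frac{17}{2} \right)}}{1824} - \frac{1207 \log{\left(\frac{93}{4} \right)}}{3192} - \frac{167 \log{\left(\frac{5}{2} \right)}}{336} - \frac{13 \sqrt{3} \operatorname{atan}{\left(\frac{7 \sqrt{3}}{6} \right)}}{798} - \frac{\log{\left(\frac{9}{2} \right)}}{96} + \frac{\log{\left(\frac{7}{2} \right)}}{96} + \frac{13 \sqrt{3} \operatorname{atan}{\left(\frac{3 \sqrt{3}}{2} \right)}}{798} + \frac{167 \log{\left(\frac{3}{2} \right)}}{336} + \frac{1207 \log{\left(\frac{61}{4} \right)}}{3192} + \frac{3167 \log{\left(\frac{15}{2} \right)}}{1824}.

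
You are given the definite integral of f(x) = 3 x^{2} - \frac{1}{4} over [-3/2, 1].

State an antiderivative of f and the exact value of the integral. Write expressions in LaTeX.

Antiderivative: F(x) = x^{3} - \frac{x}{4}; value = \frac{15}{4}

Check any antiderivative F(x) by computing F'(x) and comparing it with f(x).
F(x) = x^{3} - \frac{x}{4} is an antiderivative of f.
Check: d/dx[x^{3} - \frac{x}{4}] = 3 x^{2} - \frac{1}{4} = f(x).
F(1) = \frac{3}{4}; F(-3/2) = -3.
Integral = F(1) - F(-3/2) = \frac{15}{4}.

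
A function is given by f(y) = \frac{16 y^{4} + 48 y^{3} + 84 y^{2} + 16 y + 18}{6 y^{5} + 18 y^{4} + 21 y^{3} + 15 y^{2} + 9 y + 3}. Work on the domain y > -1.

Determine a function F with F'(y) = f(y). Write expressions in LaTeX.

For F(y) to be correct the identity F'(y) - f(y) = 0 must hold.
Check: d/dy[\frac{4 y^{2} \log{\left(2 y^{2} + 1 \right)} + 8 y \log{\left(2 y^{2} + 1 \right)} + 4 \log{\left(2 y^{2} + 1 \right)} - 9}{3 y^{2} + 6 y + 3}] = \frac{16 y^{4} + 48 y^{3} + 84 y^{2} + 16 y + 18}{6 y^{5} + 18 y^{4} + 21 y^{3} + 15 y^{2} + 9 y + 3} = f(y).

An antiderivative is F(y) = \frac{4 y^{2} \log{\left(2 y^{2} + 1 \right)} + 8 y \log{\left(2 y^{2} + 1 \right)} + 4 \log{\left(2 y^{2} + 1 \right)} - 9}{3 y^{2} + 6 y + 3}.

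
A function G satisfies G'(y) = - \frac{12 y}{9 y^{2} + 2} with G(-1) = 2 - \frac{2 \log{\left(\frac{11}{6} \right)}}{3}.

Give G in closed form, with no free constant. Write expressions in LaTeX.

The substitution u = \frac{3 y^{2}}{2} + \frac{1}{3} works: G'(y) is exactly (dG/du)*(du/dy) for that inner function.
A general antiderivative is - \frac{2 \log{\left(\frac{3 y^{2}}{2} + \frac{1}{3} \right)}}{3} + C.
The condition gives C = 2 - \frac{2 \log{\left(\frac{11}{6} \right)}}{3} - (- \frac{2 \log{\left(\frac{11}{6} \right)}}{3}) = 2.
So G(y) = 2 - \frac{2 \log{\left(\frac{3 y^{2}}{2} + \frac{1}{3} \right)}}{3}.
Check: d/dy[2 - \frac{2 \log{\left(\frac{3 y^{2}}{2} + \frac{1}{3} \right)}}{3}] = - \frac{12 y}{9 y^{2} + 2} = G'(y).

G(y) = 2 - \frac{2 \log{\left(\frac{3 y^{2}}{2} + \frac{1}{3} \right)}}{3}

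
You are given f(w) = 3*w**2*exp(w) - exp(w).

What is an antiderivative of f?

f has the shape u'v + uv' for u = 3*w**2 - 6*w + 5 and v = exp(w) — it is the derivative of the product u*v.
Check: d/dw[(3*w**2 - 6*w + 5)*exp(w)] = 3*w**2*exp(w) - exp(w) = f(w).

An antiderivative is F(w) = (3*w**2 - 6*w + 5)*exp(w).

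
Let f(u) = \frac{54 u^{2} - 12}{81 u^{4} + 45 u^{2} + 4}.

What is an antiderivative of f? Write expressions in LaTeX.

Differentiate the proposed F(u) back; it has to land on f(u) exactly.
Check: d/du[2 \left(\operatorname{atan}{\left(\frac{3 u}{2} \right)} - \operatorname{atan}{\left(3 u \right)}\right)] = \frac{54 u^{2} - 12}{81 u^{4} + 45 u^{2} + 4} = f(u).

An antiderivative is F(u) = 2 \left(\operatorname{atan}{\left(\frac{3 u}{2} \right)} - \operatorname{atan}{\left(3 u \right)}\right).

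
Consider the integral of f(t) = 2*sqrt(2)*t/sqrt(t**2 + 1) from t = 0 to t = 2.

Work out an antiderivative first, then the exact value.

The substitution u = 2*t**2 + 2 works: f is exactly (dF/du)*(du/dt) for that inner function.
F(t) = 2*sqrt(2*t**2 + 2) is an antiderivative of f.
Check: d/dt[2*sqrt(2*t**2 + 2)] = 2*sqrt(2)*t/sqrt(t**2 + 1) = f(t).
F(2) = 2*sqrt(10); F(0) = 2*sqrt(2).
Integral = F(2) - F(0) = -2*sqrt(2) + 2*sqrt(10).

Antiderivative: F(t) = 2*sqrt(2*t**2 + 2); value = -2*sqrt(2) + 2*sqrt(10)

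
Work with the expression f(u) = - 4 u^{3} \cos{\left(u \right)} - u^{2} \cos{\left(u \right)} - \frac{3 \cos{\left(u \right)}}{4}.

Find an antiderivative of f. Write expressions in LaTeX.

An antiderivative is F(u) = \frac{- 16 u^{3} \sin{\left(u \right)} - 4 u^{2} \sin{\left(u \right)} - 48 u^{2} \cos{\left(u \right)} + 96 u \sin{\left(u \right)} - 8 u \cos{\left(u \right)} + 5 \sin{\left(u \right)} + 96 \cos{\left(u \right)}}{4}.

The integrand splits into summands that can be handled one at a time.
Check: d/du[\frac{- 16 u^{3} \sin{\left(u \right)} - 4 u^{2} \sin{\left(u \right)} - 48 u^{2} \cos{\left(u \right)} + 96 u \sin{\left(u \right)} - 8 u \cos{\left(u \right)} + 5 \sin{\left(u \right)} + 96 \cos{\left(u \right)}}{4}] = - 4 u^{3} \cos{\left(u \right)} - u^{2} \cos{\left(u \right)} - \frac{3 \cos{\left(u \right)}}{4} = f(u).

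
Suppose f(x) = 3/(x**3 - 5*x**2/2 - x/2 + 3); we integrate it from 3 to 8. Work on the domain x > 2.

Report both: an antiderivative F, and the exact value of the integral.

Factor the denominator ((x - 2)*(x + 1)*(2*x - 3)) and decompose: f = -24/(5*(2*x - 3)) + 2/(5*(x + 1)) + 2/(x - 2); each piece integrates to a log, atan, or power term.
F(x) = 2*log(x - 2) - 12*log(x - 3/2)/5 + 2*log(x + 1)/5 is an antiderivative of f.
Check: d/dx[2*log(x - 2) - 12*log(x - 3/2)/5 + 2*log(x + 1)/5] = 6/(2*x**3 - 5*x**2 - x + 6), which equals f(x).
F(8) = -12*log(13/2)/5 + 2*log(9)/5 + 2*log(6); F(3) = -12*log(3/2)/5 + 2*log(4)/5.
Integral = F(8) - F(3) = -12*log(13/2)/5 - 2*log(4)/5 + 2*log(9)/5 + 12*log(3/2)/5 + 2*log(6).

Antiderivative: F(x) = 2*log(x - 2) - 12*log(x - 3/2)/5 + 2*log(x + 1)/5; value = -12*log(13/2)/5 - 2*log(4)/5 + 2*log(9)/5 + 12*log(3/2)/5 + 2*log(6)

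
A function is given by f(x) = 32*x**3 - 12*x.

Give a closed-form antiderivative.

The substitution u = 2*x**2 - 3/4 works: f is exactly (dF/du)*(du/dx) for that inner function.
Check: d/dx[2*(2*x**2 - 3/4)**2] = 32*x**3 - 12*x = f(x).

An antiderivative is F(x) = 2*(2*x**2 - 3/4)**2.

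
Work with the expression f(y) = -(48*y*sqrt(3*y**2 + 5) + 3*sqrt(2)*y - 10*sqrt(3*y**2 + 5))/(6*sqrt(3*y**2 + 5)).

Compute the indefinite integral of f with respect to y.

Recover f(y) by differentiating a candidate F(y); any mismatch rules it out.
Check: d/dy[-4*y**2 + 5*y/3 - sqrt(3*y**2/2 + 5/2)/3] = (-48*y*sqrt(3*y**2 + 5) - 3*sqrt(2)*y + 10*sqrt(3*y**2 + 5))/(6*sqrt(3*y**2 + 5)), which equals f(y).

F(y) = -4*y**2 + 5*y/3 - sqrt(3*y**2/2 + 5/2)/3 + C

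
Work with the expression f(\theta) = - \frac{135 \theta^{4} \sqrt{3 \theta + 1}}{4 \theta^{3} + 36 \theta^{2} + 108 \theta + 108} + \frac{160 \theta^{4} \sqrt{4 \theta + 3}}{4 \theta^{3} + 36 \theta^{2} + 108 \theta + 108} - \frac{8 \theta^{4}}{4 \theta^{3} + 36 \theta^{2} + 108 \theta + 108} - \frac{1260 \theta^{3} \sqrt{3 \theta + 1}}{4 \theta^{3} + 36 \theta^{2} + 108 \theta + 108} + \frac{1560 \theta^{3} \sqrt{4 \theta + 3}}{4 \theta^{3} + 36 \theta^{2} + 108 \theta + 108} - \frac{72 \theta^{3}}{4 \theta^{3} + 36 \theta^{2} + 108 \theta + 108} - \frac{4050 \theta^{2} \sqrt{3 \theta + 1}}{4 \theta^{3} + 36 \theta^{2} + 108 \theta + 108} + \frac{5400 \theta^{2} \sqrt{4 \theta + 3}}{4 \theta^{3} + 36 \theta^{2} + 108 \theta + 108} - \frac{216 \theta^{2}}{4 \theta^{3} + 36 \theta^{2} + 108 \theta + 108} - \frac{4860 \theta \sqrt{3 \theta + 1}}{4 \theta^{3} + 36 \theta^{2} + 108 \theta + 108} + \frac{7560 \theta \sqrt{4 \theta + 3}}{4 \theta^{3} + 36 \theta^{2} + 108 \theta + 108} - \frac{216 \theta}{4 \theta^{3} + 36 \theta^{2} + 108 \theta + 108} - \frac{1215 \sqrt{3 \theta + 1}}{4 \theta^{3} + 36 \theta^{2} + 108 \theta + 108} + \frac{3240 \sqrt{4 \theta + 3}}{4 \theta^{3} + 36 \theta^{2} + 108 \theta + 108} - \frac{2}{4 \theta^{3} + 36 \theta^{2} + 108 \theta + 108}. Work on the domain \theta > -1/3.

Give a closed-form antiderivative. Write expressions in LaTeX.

Integrate term by term and add the pieces.
Check: d/d\theta[- \theta^{2} - \frac{3 \left(3 \theta + 1\right)^{\frac{5}{2}}}{2} + \left(4 \theta + 3\right)^{\frac{5}{2}} + \frac{1}{\left(2 \theta + 6\right)^{2}}] = \frac{- 135 \theta^{4} \sqrt{3 \theta + 1} + 160 \theta^{4} \sqrt{4 \theta + 3} - 8 \theta^{4} - 1260 \theta^{3} \sqrt{3 \theta + 1} + 1560 \theta^{3} \sqrt{4 \theta + 3} - 72 \theta^{3} - 4050 \theta^{2} \sqrt{3 \theta + 1} + 5400 \theta^{2} \sqrt{4 \theta + 3} - 216 \theta^{2} - 4860 \theta \sqrt{3 \theta + 1} + 7560 \theta \sqrt{4 \theta + 3} - 216 \theta - 1215 \sqrt{3 \theta + 1} + 3240 \sqrt{4 \theta + 3} - 2}{4 \theta^{3} + 36 \theta^{2} + 108 \theta + 108}, which equals f(\theta).

An antiderivative is F(\theta) = - \theta^{2} - \frac{3 \left(3 \theta + 1\right)^{\frac{5}{2}}}{2} + \left(4 \theta + 3\right)^{\frac{5}{2}} + \frac{1}{\left(2 \theta + 6\right)^{2}}.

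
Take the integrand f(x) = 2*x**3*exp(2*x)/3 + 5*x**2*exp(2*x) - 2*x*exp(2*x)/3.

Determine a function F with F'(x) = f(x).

f has the shape u'v + uv' for u = x**3/3 + 2*x**2 - 7*x/3 + 7/6 and v = exp(2*x) — it is the derivative of the product u*v.
Check: d/dx[(2*x**3 + 12*x**2 - 14*x + 7)*exp(2*x)/6] = 2*x**3*exp(2*x)/3 + 5*x**2*exp(2*x) - 2*x*exp(2*x)/3 = f(x).

An antiderivative is F(x) = (2*x**3 + 12*x**2 - 14*x + 7)*exp(2*x)/6.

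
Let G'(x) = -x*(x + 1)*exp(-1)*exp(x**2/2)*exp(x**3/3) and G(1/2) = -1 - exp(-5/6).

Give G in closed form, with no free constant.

G(x) = -exp(x**3/3 + x**2/2 - 1) - 1

The substitution u = x**3/3 + x**2/2 - 1 works: G'(x) is exactly (dG/du)*(du/dx) for that inner function.
A general antiderivative is -exp(x**3/3 + x**2/2 - 1) + C.
The condition gives C = -1 - exp(-5/6) - (-exp(-5/6)) = -1.
So G(x) = -exp(x**3/3 + x**2/2 - 1) - 1.
Check: d/dx[-exp(x**3/3 + x**2/2 - 1) - 1] = -x**2*exp(-1)*exp(x**2/2)*exp(x**3/3) - x*exp(-1)*exp(x**2/2)*exp(x**3/3), which equals G'(x).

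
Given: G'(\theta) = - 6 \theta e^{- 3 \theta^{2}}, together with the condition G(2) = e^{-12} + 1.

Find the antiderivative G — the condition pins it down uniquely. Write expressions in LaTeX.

G'(\theta) matches the chain-rule pattern g'(h)*h' with inner function h(\theta) = - 3 \theta^{2}; substituting u = h(\theta) collapses the integral.
A general antiderivative is e^{- 3 \theta^{2}} + C.
The condition gives C = e^{-12} + 1 - (e^{-12}) = 1.
So G(\theta) = 1 + e^{- 3 \theta^{2}}.
Check: d/d\theta[1 + e^{- 3 \theta^{2}}] = - 6 \theta e^{- 3 \theta^{2}} = G'(\theta).

G(\theta) = 1 + e^{- 3 \theta^{2}}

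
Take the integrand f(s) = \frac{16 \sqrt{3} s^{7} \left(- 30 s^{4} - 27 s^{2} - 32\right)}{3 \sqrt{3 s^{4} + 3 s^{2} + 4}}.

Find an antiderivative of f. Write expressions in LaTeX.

Recognize the product-rule pattern: f = u'v + uv' with u = - 16 s^{8}, v = \sqrt{s^{4} + s^{2} + \frac{4}{3}}, so integration by parts undoes it.
Check: d/ds[- \frac{16 \sqrt{3} s^{8} \sqrt{3 s^{4} + 3 s^{2} + 4}}{3}] = \frac{- 480 \sqrt{3} s^{11} - 432 \sqrt{3} s^{9} - 512 \sqrt{3} s^{7}}{3 \sqrt{3 s^{4} + 3 s^{2} + 4}}, which equals f(s).

An antiderivative is F(s) = - \frac{16 \sqrt{3} s^{8} \sqrt{3 s^{4} + 3 s^{2} + 4}}{3}.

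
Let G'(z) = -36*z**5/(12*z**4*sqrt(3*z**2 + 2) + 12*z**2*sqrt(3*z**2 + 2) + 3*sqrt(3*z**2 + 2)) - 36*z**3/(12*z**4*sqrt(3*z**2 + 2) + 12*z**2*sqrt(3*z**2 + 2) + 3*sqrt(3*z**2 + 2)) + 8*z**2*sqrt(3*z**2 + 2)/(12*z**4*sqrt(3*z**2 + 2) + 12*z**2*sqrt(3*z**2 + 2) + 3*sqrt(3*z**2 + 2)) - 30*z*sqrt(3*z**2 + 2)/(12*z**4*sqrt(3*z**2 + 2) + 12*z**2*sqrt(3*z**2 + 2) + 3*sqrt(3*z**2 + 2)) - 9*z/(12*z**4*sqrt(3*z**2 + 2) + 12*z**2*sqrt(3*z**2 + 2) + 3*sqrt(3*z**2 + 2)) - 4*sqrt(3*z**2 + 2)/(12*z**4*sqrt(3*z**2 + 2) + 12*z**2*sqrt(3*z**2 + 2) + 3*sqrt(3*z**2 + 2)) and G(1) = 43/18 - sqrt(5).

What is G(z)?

The integrand splits into summands that can be handled one at a time.
A general antiderivative is (5/2 - 4*z/3)/(2*z**2 + 1) - sqrt(3*z**2 + 2) + C.
The condition gives C = 43/18 - sqrt(5) - (7/18 - sqrt(5)) = 2.
So G(z) = (5/2 - 4*z/3)/(2*z**2 + 1) - sqrt(3*z**2 + 2) + 2.
Check: d/dz[(5/2 - 4*z/3)/(2*z**2 + 1) - sqrt(3*z**2 + 2) + 2] = (-36*z**5 - 36*z**3 + 8*z**2*sqrt(3*z**2 + 2) - 30*z*sqrt(3*z**2 + 2) - 9*z - 4*sqrt(3*z**2 + 2))/(12*z**4*sqrt(3*z**2 + 2) + 12*z**2*sqrt(3*z**2 + 2) + 3*sqrt(3*z**2 + 2)), which equals G'(z).

G(z) = (5/2 - 4*z/3)/(2*z**2 + 1) - sqrt(3*z**2 + 2) + 2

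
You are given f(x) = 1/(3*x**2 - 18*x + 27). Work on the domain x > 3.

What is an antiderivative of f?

Differentiate the proposed F(x) back; it has to land on f(x) exactly.
Check: d/dx[-1/(3*(x - 3))] = 1/(3*x**2 - 18*x + 27) = f(x).

An antiderivative is F(x) = -1/(3*(x - 3)).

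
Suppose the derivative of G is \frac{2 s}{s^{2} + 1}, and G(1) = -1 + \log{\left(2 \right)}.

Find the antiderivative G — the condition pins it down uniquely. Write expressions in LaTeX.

The substitution u = s^{2} + 1 works: G'(s) is exactly (dG/du)*(du/ds) for that inner function.
A general antiderivative is \log{\left(s^{2} + 1 \right)} + C.
The condition gives C = -1 + \log{\left(2 \right)} - (\log{\left(2 \right)}) = -1.
So G(s) = \log{\left(s^{2} + 1 \right)} - 1.
Check: d/ds[\log{\left(s^{2} + 1 \right)} - 1] = \frac{2 s}{s^{2} + 1} = G'(s).

G(s) = \log{\left(s^{2} + 1 \right)} - 1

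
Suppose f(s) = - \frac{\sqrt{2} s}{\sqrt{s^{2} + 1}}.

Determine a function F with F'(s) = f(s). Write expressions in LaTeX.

f matches the chain-rule pattern g'(h)*h' with inner function h(s) = 2 s^{2} + 2; substituting u = h(s) collapses the integral.
Check: d/ds[- \sqrt{2} \sqrt{s^{2} + 1}] = - \frac{\sqrt{2} s}{\sqrt{s^{2} + 1}} = f(s).

An antiderivative is F(s) = - \sqrt{2} \sqrt{s^{2} + 1}.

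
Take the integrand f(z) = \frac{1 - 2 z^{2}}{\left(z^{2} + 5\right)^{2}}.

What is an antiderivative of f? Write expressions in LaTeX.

A first test for any F(z): its z-derivative must equal f(z) identically.
Check: d/dz[\frac{11 z}{10 z^{2} + 50} - \frac{9 \sqrt{5} \operatorname{atan}{\left(\frac{\sqrt{5} z}{5} \right)}}{50}] = \frac{1 - 2 z^{2}}{z^{4} + 10 z^{2} + 25}, which equals f(z).

An antiderivative is F(z) = \frac{11 z}{10 z^{2} + 50} - \frac{9 \sqrt{5} \operatorname{atan}{\left(\frac{\sqrt{5} z}{5} \right)}}{50}.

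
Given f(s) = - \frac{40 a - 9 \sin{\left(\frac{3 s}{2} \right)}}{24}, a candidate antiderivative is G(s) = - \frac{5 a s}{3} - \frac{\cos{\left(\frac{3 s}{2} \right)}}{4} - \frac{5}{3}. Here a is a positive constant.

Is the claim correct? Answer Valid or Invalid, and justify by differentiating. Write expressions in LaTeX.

d/ds[G] = - \frac{5 a}{3} + \frac{3 \sin{\left(\frac{3 s}{2} \right)}}{8}
This equals f(s) exactly, so the claim holds.

Valid - the claim checks out under differentiation.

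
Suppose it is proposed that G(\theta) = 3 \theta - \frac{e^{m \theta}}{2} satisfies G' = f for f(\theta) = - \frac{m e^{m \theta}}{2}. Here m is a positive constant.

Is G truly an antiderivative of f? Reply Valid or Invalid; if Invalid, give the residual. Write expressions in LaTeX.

d/d\theta[G] = - \frac{m e^{m \theta}}{2} + 3
d/d\theta[G] - f(\theta) = 3 != 0.

Invalid: d/d\theta[G] - f = 3, which is not 0.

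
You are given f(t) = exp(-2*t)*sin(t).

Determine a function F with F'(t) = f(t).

An antiderivative is F(t) = (-2*sin(t) - cos(t))*exp(-2*t)/5.

Recover f(t) by differentiating a candidate F(t); any mismatch rules it out.
Check: d/dt[(-2*sin(t) - cos(t))*exp(-2*t)/5] = exp(-2*t)*sin(t) = f(t).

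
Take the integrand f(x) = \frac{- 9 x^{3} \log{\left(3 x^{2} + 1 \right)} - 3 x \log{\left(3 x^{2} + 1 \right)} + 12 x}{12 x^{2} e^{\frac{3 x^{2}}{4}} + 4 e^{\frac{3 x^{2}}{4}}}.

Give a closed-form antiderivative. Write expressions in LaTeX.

Recognize the product-rule pattern: f = u'v + uv' with u = \frac{e^{- \frac{3 x^{2}}{4}}}{2}, v = \log{\left(3 x^{2} + 1 \right)}, so integration by parts undoes it.
Check: d/dx[\frac{e^{- \frac{3 x^{2}}{4}} \log{\left(3 x^{2} + 1 \right)}}{2}] = \frac{- 9 x^{3} \log{\left(3 x^{2} + 1 \right)} - 3 x \log{\left(3 x^{2} + 1 \right)} + 12 x}{12 x^{2} e^{\frac{3 x^{2}}{4}} + 4 e^{\frac{3 x^{2}}{4}}} = f(x).

An antiderivative is F(x) = \frac{e^{- \frac{3 x^{2}}{4}} \log{\left(3 x^{2} + 1 \right)}}{2}.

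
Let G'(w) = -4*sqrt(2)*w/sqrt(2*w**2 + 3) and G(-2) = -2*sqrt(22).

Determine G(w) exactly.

G(w) = -2*sqrt(2)*sqrt(2*w**2 + 3)

The substitution u = 4*w**2 + 6 works: G'(w) is exactly (dG/du)*(du/dw) for that inner function.
A general antiderivative is -2*sqrt(4*w**2 + 6) + C.
The condition gives C = -2*sqrt(22) - (-2*sqrt(22)) = 0.
So G(w) = -2*sqrt(2)*sqrt(2*w**2 + 3).
Check: d/dw[-2*sqrt(2)*sqrt(2*w**2 + 3)] = -4*sqrt(2)*w/sqrt(2*w**2 + 3) = G'(w).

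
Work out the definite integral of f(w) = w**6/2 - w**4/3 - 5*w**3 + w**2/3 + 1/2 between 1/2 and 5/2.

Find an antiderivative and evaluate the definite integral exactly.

Integrate term by term and add the pieces.
F(w) = w**7/14 - w**5/15 - 5*w**4/4 + w**3/9 + w/2 is an antiderivative of f.
Check: d/dw[w**7/14 - w**5/15 - 5*w**4/4 + w**3/9 + w/2] = w**6/2 - w**4/3 - 5*w**3 + w**2/3 + 1/2 = f(w).
F(5/2) = -141215/16128; F(1/2) = 14857/80640.
Integral = F(5/2) - F(1/2) = -180233/20160.

Antiderivative: F(w) = w**7/14 - w**5/15 - 5*w**4/4 + w**3/9 + w/2; value = -180233/20160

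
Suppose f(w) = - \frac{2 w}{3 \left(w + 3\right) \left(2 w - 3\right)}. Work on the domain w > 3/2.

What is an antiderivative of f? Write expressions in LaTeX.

Factor the denominator (3 \left(w + 3\right) \left(2 w - 3\right)) and decompose: f = - \frac{2}{9 \left(2 w - 3\right)} - \frac{2}{9 \left(w + 3\right)}; each piece integrates to a log, atan, or power term.
Check: d/dw[- \frac{\log{\left(w - \frac{3}{2} \right)} + 2 \log{\left(w + 3 \right)}}{9}] = - \frac{2 w}{6 w^{2} + 9 w - 27}, which equals f(w).

An antiderivative is F(w) = - \frac{\log{\left(w - \frac{3}{2} \right)} + 2 \log{\left(w + 3 \right)}}{9}.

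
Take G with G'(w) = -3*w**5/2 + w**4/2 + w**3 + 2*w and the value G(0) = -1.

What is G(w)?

G(w) = (-5*w**6 + 2*w**5 + 5*w**4 + 20*w**2 - 20)/20

Integrate term by term and add the pieces.
A general antiderivative is -w**6/4 + w**5/10 + w**4/4 + w**2 + C.
The condition gives C = -1 - (0) = -1.
So G(w) = (-5*w**6 + 2*w**5 + 5*w**4 + 20*w**2 - 20)/20.
Check: d/dw[(-5*w**6 + 2*w**5 + 5*w**4 + 20*w**2 - 20)/20] = -3*w**5/2 + w**4/2 + w**3 + 2*w = G'(w).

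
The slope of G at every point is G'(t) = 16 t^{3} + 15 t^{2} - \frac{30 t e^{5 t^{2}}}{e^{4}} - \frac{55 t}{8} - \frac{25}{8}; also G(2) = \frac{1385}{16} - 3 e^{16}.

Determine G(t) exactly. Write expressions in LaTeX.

Integrate term by term and add the pieces.
A general antiderivative is \left(2 t^{2} + \frac{5 t}{4} - \frac{5}{4}\right)^{2} - 3 e^{5 t^{2} - 4} + C.
The condition gives C = \frac{1385}{16} - 3 e^{16} - (\frac{1369}{16} - 3 e^{16}) = 1.
So G(t) = \left(2 t^{2} + \frac{5 t}{4} - \frac{5}{4}\right)^{2} - 3 e^{5 t^{2} - 4} + 1.
Check: d/dt[\left(2 t^{2} + \frac{5 t}{4} - \frac{5}{4}\right)^{2} - 3 e^{5 t^{2} - 4} + 1] = 16 t^{3} + 15 t^{2} - \frac{30 t e^{5 t^{2}}}{e^{4}} - \frac{55 t}{8} - \frac{25}{8} = G'(t).

G(t) = \left(2 t^{2} + \frac{5 t}{4} - \frac{5}{4}\right)^{2} - 3 e^{5 t^{2} - 4} + 1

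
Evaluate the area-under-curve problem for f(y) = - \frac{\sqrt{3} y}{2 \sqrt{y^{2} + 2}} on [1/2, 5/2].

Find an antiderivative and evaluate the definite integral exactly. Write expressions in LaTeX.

The substitution u = 3 y^{2} + 6 works: f is exactly (dF/du)*(du/dy) for that inner function.
F(y) = - \frac{\sqrt{3} \sqrt{y^{2} + 2}}{2} is an antiderivative of f.
Check: d/dy[- \frac{\sqrt{3} \sqrt{y^{2} + 2}}{2}] = - \frac{\sqrt{3} y}{2 \sqrt{y^{2} + 2}} = f(y).
F(5/2) = - \frac{3 \sqrt{11}}{4}; F(1/2) = - \frac{3 \sqrt{3}}{4}.
Integral = F(5/2) - F(1/2) = - \frac{3 \sqrt{11}}{4} + \frac{3 \sqrt{3}}{4}.

Antiderivative: F(y) = - \frac{\sqrt{3} \sqrt{y^{2} + 2}}{2}; value = - \frac{3 \sqrt{11}}{4} + \frac{3 \sqrt{3}}{4}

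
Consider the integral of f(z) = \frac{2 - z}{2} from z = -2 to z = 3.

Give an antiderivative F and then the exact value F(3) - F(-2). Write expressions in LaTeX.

Antiderivative: F(z) = \frac{- z^{2} + 4 z + 2}{4}; value = \frac{15}{4}

Recover f(z) by differentiating a candidate F(z); any mismatch rules it out.
F(z) = \frac{- z^{2} + 4 z + 2}{4} is an antiderivative of f.
Check: d/dz[\frac{- z^{2} + 4 z + 2}{4}] = 1 - \frac{z}{2}, which equals f(z).
F(3) = \frac{5}{4}; F(-2) = - \frac{5}{2}.
Integral = F(3) - F(-2) = \frac{15}{4}.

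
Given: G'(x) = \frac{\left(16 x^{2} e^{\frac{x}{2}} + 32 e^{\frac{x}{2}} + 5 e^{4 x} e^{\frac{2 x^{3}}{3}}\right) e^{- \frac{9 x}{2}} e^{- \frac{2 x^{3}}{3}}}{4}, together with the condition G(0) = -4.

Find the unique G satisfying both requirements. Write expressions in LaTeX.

G(x) = - 2 e^{- \frac{2 x^{3}}{3} - 4 x} + \frac{1}{2} - \frac{5 e^{- \frac{x}{2}}}{2}

A candidate passes only if d/dx[G] lands on the given G'(x) exactly.
A general antiderivative is - 2 e^{- \frac{2 x^{3}}{3} - 4 x} - \frac{5 e^{- \frac{x}{2}}}{2} + C.
The condition gives C = -4 - (- \frac{9}{2}) = \frac{1}{2}.
So G(x) = - 2 e^{- \frac{2 x^{3}}{3} - 4 x} + \frac{1}{2} - \frac{5 e^{- \frac{x}{2}}}{2}.
Check: d/dx[- 2 e^{- \frac{2 x^{3}}{3} - 4 x} + \frac{1}{2} - \frac{5 e^{- \frac{x}{2}}}{2}] = \frac{\left(16 x^{2} e^{\frac{x}{2}} + 32 e^{\frac{x}{2}} + 5 e^{4 x} e^{\frac{2 x^{3}}{3}}\right) e^{- \frac{9 x}{2}} e^{- \frac{2 x^{3}}{3}}}{4} = G'(x).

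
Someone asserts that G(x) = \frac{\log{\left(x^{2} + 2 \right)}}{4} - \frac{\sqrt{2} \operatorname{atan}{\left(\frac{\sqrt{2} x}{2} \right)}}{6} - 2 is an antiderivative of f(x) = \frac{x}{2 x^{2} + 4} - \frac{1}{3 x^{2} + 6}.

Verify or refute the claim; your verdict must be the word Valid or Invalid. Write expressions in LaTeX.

d/dx[G] = \frac{3 x - 2}{6 x^{2} + 12}
This equals f(x) exactly, so the claim holds.

Valid: G'(x) = f(x).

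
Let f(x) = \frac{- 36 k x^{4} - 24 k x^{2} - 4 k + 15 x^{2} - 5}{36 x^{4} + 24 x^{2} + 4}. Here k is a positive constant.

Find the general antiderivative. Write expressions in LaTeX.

Any candidate F(x) must reproduce f(x) exactly when differentiated.
Check: d/dx[\frac{x \left(- 4 k \left(3 x^{2} + 1\right) - 5\right)}{4 \left(3 x^{2} + 1\right)}] = \frac{- 36 k x^{4} - 24 k x^{2} - 4 k + 15 x^{2} - 5}{36 x^{4} + 24 x^{2} + 4} = f(x).

F(x) = \frac{x \left(- 4 k \left(3 x^{2} + 1\right) - 5\right)}{4 \left(3 x^{2} + 1\right)} + C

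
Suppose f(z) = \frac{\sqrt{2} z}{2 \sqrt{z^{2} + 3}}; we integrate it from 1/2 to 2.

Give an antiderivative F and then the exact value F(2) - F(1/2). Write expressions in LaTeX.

The substitution u = 2 z^{2} + 6 works: f is exactly (dF/du)*(du/dz) for that inner function.
F(z) = \frac{\sqrt{2 z^{2} + 6}}{2} is an antiderivative of f.
Check: d/dz[\frac{\sqrt{2 z^{2} + 6}}{2}] = \frac{\sqrt{2} z}{2 \sqrt{z^{2} + 3}} = f(z).
F(2) = \frac{\sqrt{14}}{2}; F(1/2) = \frac{\sqrt{26}}{4}.
Integral = F(2) - F(1/2) = - \frac{\sqrt{26}}{4} + \frac{\sqrt{14}}{2}.

Antiderivative: F(z) = \frac{\sqrt{2 z^{2} + 6}}{2}; value = - \frac{\sqrt{26}}{4} + \frac{\sqrt{14}}{2}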